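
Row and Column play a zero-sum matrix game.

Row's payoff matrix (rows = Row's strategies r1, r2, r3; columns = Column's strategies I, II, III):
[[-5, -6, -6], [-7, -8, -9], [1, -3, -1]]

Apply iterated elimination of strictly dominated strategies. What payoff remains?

-3

Row r2 is strictly dominated by row r1 (-5>-7, -6>-8, -6>-9); eliminate r2.
Column I is strictly dominated by II for Column (-6<-5, -3<1); eliminate I.
Row r1 is strictly dominated by row r3 (-3>-6, -1>-6); eliminate r1.
Column III is strictly dominated by II for Column (-3<-1); eliminate III.
Only (r3, II) remains, with payoff -3.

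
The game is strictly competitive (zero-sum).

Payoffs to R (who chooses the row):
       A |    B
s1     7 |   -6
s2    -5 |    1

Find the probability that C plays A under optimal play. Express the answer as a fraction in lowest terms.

Row minima are -6 and -5, so R's maximin is -5; column maxima are 7 and 1, so C's minimax is 1. These differ, so the equilibrium is in mixed strategies.
Let C play A with probability q. R is indifferent when 7q − 6(1−q) = −5q + (1−q), giving q = 7/19.

7/19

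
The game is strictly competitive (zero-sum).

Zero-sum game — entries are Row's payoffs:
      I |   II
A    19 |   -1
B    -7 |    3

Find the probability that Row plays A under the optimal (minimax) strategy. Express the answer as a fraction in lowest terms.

1/3

Row minima are -1 and -7, so Row's maximin is -1; column maxima are 19 and 3, so Column's minimax is 3. These differ, so the equilibrium is in mixed strategies.
Let Row play A with probability p. Column is indifferent when 19p − 7(1−p) = −p + 3(1−p), giving p = 1/3.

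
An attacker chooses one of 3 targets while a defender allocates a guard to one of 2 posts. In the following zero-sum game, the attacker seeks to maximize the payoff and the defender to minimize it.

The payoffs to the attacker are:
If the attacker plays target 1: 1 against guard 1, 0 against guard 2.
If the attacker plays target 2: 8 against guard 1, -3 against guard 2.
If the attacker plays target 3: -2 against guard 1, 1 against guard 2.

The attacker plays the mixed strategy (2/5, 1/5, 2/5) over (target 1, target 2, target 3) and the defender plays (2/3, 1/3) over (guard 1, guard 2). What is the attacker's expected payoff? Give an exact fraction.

Against (2/3, 1/3), each row's expected payoff is target 1: 2/3; target 2: 13/3; target 3: -1.
Taking the (2/5, 1/5, 2/5)-weighted average: (2/5)·(2/3) + (1/5)·(13/3) + (2/5)·(-1) = 11/15.

11/15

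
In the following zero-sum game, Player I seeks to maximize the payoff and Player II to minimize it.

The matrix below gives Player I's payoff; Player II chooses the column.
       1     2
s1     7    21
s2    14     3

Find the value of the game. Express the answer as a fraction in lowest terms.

Row minima are 7 and 3, so Player I's maximin is 7; column maxima are 14 and 21, so Player II's minimax is 14. These differ, so the equilibrium is in mixed strategies.
Let Player I play s1 with probability p. Player II is indifferent when 7p + 14(1−p) = 21p + 3(1−p), giving p = 11/25.
Let Player II play 1 with probability q. Player I is indifferent when 7q + 21(1−q) = 14q + 3(1−q), giving q = 18/25.
The value is 7·(18/25) + (21)·(7/25) = 273/25.

273/25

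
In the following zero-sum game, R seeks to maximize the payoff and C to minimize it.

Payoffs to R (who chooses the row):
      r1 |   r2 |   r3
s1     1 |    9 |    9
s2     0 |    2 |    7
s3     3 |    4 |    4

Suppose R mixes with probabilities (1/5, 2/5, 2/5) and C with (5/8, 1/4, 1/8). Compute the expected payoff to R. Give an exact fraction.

27/10

Against (5/8, 1/4, 1/8), each row's expected payoff is s1: 4; s2: 11/8; s3: 27/8.
Taking the (1/5, 2/5, 2/5)-weighted average: (1/5)·(4) + (2/5)·(11/8) + (2/5)·(27/8) = 27/10.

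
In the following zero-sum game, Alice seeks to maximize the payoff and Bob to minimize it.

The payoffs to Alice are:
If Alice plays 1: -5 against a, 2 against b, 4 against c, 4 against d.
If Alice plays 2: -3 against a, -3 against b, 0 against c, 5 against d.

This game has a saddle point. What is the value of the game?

Row minima: -5, -3 → Alice's maximin is -3.
Column maxima: -3, 2, 4, 5 → Bob's minimax is -3.
They coincide at (2, a), so the value is -3.

-3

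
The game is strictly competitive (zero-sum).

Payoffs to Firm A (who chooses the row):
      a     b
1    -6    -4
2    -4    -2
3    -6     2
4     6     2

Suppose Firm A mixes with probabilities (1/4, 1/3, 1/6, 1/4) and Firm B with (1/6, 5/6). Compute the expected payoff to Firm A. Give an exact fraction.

Against (1/6, 5/6), each row's expected payoff is 1: -13/3; 2: -7/3; 3: 2/3; 4: 8/3.
Taking the (1/4, 1/3, 1/6, 1/4)-weighted average: (1/4)·(-13/3) + (1/3)·(-7/3) + (1/6)·(2/3) + (1/4)·(8/3) = -13/12.

-13/12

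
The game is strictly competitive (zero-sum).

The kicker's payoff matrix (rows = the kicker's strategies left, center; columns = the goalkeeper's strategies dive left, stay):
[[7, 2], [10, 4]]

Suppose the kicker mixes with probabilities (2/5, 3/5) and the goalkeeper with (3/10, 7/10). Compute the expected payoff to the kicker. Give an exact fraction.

Against (3/10, 7/10), each row's expected payoff is left: 7/2; center: 29/5.
Taking the (2/5, 3/5)-weighted average: (2/5)·(7/2) + (3/5)·(29/5) = 122/25.

122/25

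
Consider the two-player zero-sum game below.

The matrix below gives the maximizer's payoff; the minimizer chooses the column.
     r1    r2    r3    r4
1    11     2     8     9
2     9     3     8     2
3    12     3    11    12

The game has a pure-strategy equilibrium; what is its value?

Row minima: 2, 2, 3 → the maximizer's maximin is 3.
Column maxima: 12, 3, 11, 12 → the minimizer's minimax is 3.
They coincide at (3, r2), so the value is 3.

3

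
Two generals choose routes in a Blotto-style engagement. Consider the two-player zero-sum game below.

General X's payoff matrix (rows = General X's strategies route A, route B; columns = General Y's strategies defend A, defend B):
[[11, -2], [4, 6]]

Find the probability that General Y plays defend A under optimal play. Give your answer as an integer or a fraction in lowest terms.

8/15

Row minima are -2 and 4, so General X's maximin is 4; column maxima are 11 and 6, so General Y's minimax is 6. These differ, so the equilibrium is in mixed strategies.
Let General Y play defend A with probability q. General X is indifferent when 11q − 2(1−q) = 4q + 6(1−q), giving q = 8/15.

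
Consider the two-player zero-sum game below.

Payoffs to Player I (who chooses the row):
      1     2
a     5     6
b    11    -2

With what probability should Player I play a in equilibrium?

Row minima are 5 and -2, so Player I's maximin is 5; column maxima are 11 and 6, so Player II's minimax is 6. These differ, so the equilibrium is in mixed strategies.
Let Player I play a with probability p. Player II is indifferent when 5p + 11(1−p) = 6p − 2(1−p), giving p = 13/14.

13/14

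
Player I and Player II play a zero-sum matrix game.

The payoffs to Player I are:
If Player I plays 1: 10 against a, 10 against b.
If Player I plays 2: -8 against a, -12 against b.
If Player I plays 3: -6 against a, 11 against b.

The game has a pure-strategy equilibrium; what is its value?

10

Row minima: 10, -12, -6 → Player I's maximin is 10.
Column maxima: 10, 11 → Player II's minimax is 10.
They coincide at (1, a), so the value is 10.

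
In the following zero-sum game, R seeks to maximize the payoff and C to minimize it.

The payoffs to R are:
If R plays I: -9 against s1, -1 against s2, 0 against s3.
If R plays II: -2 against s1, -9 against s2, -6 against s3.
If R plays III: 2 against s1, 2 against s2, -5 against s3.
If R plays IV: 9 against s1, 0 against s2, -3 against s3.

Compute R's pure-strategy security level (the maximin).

-3

The worst-case payoff for each row is I: -9, II: -9, III: -5, IV: -3.
The best of these is -3.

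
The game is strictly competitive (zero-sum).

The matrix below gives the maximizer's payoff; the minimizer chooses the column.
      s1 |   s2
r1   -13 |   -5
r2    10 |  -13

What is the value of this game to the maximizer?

Row minima are -13 and -13, so the maximizer's maximin is -13; column maxima are 10 and -5, so the minimizer's minimax is -5. These differ, so the equilibrium is in mixed strategies.
Let the maximizer play r1 with probability p. The minimizer is indifferent when −13p + 10(1−p) = −5p − 13(1−p), giving p = 23/31.
Let the minimizer play s1 with probability q. The maximizer is indifferent when −13q − 5(1−q) = 10q − 13(1−q), giving q = 8/31.
The value is -13·(8/31) + (-5)·(23/31) = -219/31.

-219/31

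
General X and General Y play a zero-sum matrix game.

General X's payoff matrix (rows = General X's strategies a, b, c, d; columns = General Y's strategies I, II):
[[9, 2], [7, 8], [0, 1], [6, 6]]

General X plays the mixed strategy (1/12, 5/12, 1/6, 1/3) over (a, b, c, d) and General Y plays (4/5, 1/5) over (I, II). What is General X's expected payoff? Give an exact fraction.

Against (4/5, 1/5), each row's expected payoff is a: 38/5; b: 36/5; c: 1/5; d: 6.
Taking the (1/12, 5/12, 1/6, 1/3)-weighted average: (1/12)·(38/5) + (5/12)·(36/5) + (1/6)·(1/5) + (1/3)·(6) = 17/3.

17/3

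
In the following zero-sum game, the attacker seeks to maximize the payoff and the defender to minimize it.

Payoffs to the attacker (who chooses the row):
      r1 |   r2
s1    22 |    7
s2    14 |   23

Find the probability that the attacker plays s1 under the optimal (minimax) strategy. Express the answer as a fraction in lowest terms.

Row minima are 7 and 14, so the attacker's maximin is 14; column maxima are 22 and 23, so the defender's minimax is 22. These differ, so the equilibrium is in mixed strategies.
Let the attacker play s1 with probability p. The defender is indifferent when 22p + 14(1−p) = 7p + 23(1−p), giving p = 3/8.

3/8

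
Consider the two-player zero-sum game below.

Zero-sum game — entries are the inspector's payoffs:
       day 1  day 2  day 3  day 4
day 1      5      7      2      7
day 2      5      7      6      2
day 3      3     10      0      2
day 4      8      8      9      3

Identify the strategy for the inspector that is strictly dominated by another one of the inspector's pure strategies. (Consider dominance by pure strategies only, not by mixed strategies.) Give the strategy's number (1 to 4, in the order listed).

Compare day 2 with day 4: 8 > 5, 8 > 7, 9 > 6, 3 > 2.
So day 4 strictly dominates day 2 for the inspector; day 2 is strictly dominated.

2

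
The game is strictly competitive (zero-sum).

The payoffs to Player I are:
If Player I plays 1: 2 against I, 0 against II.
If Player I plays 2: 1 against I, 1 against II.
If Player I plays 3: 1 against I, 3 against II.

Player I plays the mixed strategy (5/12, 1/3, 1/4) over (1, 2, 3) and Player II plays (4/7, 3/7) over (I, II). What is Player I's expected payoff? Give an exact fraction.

107/84

Against (4/7, 3/7), each row's expected payoff is 1: 8/7; 2: 1; 3: 13/7.
Taking the (5/12, 1/3, 1/4)-weighted average: (5/12)·(8/7) + (1/3)·(1) + (1/4)·(13/7) = 107/84.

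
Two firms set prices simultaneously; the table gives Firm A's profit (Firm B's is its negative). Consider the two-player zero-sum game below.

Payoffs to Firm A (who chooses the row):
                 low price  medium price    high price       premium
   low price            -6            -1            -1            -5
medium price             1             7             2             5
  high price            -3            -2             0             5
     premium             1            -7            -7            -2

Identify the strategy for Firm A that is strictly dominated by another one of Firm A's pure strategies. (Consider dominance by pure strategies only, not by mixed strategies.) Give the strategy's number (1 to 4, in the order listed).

Compare low price with medium price: 1 > -6, 7 > -1, 2 > -1, 5 > -5.
So medium price strictly dominates low price for Firm A; low price is strictly dominated.

1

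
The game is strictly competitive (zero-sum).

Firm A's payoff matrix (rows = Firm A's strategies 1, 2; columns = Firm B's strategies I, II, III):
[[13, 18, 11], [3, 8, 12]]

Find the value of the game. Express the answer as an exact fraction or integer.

123/11

Column II is strictly dominated by I for Firm B (it gives Firm A more in every row).
The remaining 2×2 game on (1, 2) × (I, III) has no saddle point. Let Firm A play 1 with probability p; indifference gives 13p + 3(1−p) = 11p + 12(1−p), so p = 9/11.
Similarly Firm B's optimal q on I is 1/11, and the value is 13·(1/11) + (11)·(10/11) = 123/11.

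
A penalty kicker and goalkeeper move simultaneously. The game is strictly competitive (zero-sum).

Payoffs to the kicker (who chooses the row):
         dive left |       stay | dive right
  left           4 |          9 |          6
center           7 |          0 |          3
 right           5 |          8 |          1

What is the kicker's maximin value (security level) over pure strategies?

The worst-case payoff for each row is left: 4, center: 0, right: 1.
The best of these is 4.

4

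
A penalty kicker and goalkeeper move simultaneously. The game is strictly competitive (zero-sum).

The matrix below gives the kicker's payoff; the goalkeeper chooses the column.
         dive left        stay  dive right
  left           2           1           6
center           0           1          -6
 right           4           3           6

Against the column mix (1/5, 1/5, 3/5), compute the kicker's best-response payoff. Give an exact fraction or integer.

5

left: (2)·(1/5) + (1)·(1/5) + (6)·(3/5) = 21/5.
center: (0)·(1/5) + (1)·(1/5) + (-6)·(3/5) = -17/5.
right: (4)·(1/5) + (3)·(1/5) + (6)·(3/5) = 5.
The best pure response is right with expected payoff 5.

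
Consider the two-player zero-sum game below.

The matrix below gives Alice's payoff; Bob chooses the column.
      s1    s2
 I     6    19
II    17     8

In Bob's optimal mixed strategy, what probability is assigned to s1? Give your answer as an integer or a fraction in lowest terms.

1/2

Row minima are 6 and 8, so Alice's maximin is 8; column maxima are 17 and 19, so Bob's minimax is 17. These differ, so the equilibrium is in mixed strategies.
Let Bob play s1 with probability q. Alice is indifferent when 6q + 19(1−q) = 17q + 8(1−q), giving q = 1/2.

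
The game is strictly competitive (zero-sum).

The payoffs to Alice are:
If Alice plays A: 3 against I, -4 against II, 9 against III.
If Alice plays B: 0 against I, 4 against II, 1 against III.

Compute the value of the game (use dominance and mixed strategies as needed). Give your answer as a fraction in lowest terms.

Column III is strictly dominated by I for Bob (it gives Alice more in every row).
The remaining 2×2 game on (A, B) × (I, II) has no saddle point. Let Alice play A with probability p; indifference gives 3p = −4p + 4(1−p), so p = 4/11.
Similarly Bob's optimal q on I is 8/11, and the value is 3·(8/11) + (-4)·(3/11) = 12/11.

12/11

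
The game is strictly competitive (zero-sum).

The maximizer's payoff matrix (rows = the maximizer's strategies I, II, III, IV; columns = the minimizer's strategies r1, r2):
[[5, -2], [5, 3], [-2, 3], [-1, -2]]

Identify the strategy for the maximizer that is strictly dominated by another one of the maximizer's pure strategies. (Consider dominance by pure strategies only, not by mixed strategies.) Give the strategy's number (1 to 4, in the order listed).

4

Compare IV with II: 5 > -1, 3 > -2.
So II strictly dominates IV for the maximizer; IV is strictly dominated.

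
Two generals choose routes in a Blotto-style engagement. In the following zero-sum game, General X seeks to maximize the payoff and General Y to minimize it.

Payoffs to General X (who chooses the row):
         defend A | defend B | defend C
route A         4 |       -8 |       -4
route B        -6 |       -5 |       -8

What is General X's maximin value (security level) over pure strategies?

-8

The worst-case payoff for each row is route A: -8, route B: -8.
The best of these is -8.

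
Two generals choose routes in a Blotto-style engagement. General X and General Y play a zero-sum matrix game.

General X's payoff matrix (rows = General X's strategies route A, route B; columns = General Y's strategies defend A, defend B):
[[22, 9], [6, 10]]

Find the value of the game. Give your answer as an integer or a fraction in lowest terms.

Row minima are 9 and 6, so General X's maximin is 9; column maxima are 22 and 10, so General Y's minimax is 10. These differ, so the equilibrium is in mixed strategies.
Let General X play route A with probability p. General Y is indifferent when 22p + 6(1−p) = 9p + 10(1−p), giving p = 4/17.
Let General Y play defend A with probability q. General X is indifferent when 22q + 9(1−q) = 6q + 10(1−q), giving q = 1/17.
The value is 22·(1/17) + (9)·(16/17) = 166/17.

166/17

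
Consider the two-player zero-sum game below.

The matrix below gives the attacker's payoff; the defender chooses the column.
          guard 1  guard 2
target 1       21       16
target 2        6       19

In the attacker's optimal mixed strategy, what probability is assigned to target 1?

Row minima are 16 and 6, so the attacker's maximin is 16; column maxima are 21 and 19, so the defender's minimax is 19. These differ, so the equilibrium is in mixed strategies.
Let the attacker play target 1 with probability p. The defender is indifferent when 21p + 6(1−p) = 16p + 19(1−p), giving p = 13/18.

13/18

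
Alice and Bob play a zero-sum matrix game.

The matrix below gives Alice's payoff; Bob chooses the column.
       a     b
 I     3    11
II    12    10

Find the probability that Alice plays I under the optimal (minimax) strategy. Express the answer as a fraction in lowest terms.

Row minima are 3 and 10, so Alice's maximin is 10; column maxima are 12 and 11, so Bob's minimax is 11. These differ, so the equilibrium is in mixed strategies.
Let Alice play I with probability p. Bob is indifferent when 3p + 12(1−p) = 11p + 10(1−p), giving p = 1/5.

1/5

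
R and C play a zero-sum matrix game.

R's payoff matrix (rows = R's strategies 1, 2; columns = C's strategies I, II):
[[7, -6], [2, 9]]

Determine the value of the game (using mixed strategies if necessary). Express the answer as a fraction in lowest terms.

Row minima are -6 and 2, so R's maximin is 2; column maxima are 7 and 9, so C's minimax is 7. These differ, so the equilibrium is in mixed strategies.
Let R play 1 with probability p. C is indifferent when 7p + 2(1−p) = −6p + 9(1−p), giving p = 7/20.
Let C play I with probability q. R is indifferent when 7q − 6(1−q) = 2q + 9(1−q), giving q = 3/4.
The value is 7·(3/4) + (-6)·(1/4) = 15/4.

15/4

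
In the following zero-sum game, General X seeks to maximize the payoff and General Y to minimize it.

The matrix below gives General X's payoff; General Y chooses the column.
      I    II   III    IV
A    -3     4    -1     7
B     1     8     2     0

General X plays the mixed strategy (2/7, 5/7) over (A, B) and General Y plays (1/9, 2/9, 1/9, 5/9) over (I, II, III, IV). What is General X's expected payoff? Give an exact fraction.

Against (1/9, 2/9, 1/9, 5/9), each row's expected payoff is A: 13/3; B: 19/9.
Taking the (2/7, 5/7)-weighted average: (2/7)·(13/3) + (5/7)·(19/9) = 173/63.

173/63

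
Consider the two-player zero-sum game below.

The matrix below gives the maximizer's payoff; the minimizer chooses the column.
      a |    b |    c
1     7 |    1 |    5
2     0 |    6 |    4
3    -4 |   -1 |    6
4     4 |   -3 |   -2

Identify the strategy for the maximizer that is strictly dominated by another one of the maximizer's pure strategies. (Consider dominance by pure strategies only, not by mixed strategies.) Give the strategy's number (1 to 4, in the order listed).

4

Compare 4 with 1: 7 > 4, 1 > -3, 5 > -2.
So 1 strictly dominates 4 for the maximizer; 4 is strictly dominated.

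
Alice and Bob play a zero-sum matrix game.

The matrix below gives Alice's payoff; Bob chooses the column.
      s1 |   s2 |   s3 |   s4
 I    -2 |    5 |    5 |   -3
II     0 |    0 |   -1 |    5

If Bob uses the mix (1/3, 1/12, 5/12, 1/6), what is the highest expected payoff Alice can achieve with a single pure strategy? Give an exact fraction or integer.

4/3

I: (-2)·(1/3) + (5)·(1/12) + (5)·(5/12) + (-3)·(1/6) = 4/3.
II: (0)·(1/3) + (0)·(1/12) + (-1)·(5/12) + (5)·(1/6) = 5/12.
The best pure response is I with expected payoff 4/3.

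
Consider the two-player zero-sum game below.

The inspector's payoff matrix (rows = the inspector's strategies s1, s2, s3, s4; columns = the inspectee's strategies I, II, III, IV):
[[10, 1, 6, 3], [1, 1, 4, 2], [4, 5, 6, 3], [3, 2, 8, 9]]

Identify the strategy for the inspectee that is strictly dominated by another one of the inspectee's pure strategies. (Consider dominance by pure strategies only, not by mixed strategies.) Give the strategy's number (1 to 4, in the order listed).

The inspectee prefers columns that give the inspector less. Compare III with II: 1 < 6, 1 < 4, 5 < 6, 2 < 8.
So II strictly dominates III for the inspectee; III is strictly dominated.

3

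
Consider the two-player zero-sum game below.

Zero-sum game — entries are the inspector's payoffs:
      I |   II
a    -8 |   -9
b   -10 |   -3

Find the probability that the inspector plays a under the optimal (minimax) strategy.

7/8

Row minima are -9 and -10, so the inspector's maximin is -9; column maxima are -8 and -3, so the inspectee's minimax is -8. These differ, so the equilibrium is in mixed strategies.
Let the inspector play a with probability p. The inspectee is indifferent when −8p − 10(1−p) = −9p − 3(1−p), giving p = 7/8.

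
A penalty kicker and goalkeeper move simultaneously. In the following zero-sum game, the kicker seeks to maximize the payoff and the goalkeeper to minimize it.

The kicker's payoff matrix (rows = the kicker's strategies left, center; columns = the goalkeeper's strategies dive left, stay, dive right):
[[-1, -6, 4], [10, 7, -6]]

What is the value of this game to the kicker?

-8/23

Column dive left is strictly dominated by stay for the goalkeeper (it gives the kicker more in every row).
The remaining 2×2 game on (left, center) × (stay, dive right) has no saddle point. Let the kicker play left with probability p; indifference gives −6p + 7(1−p) = 4p − 6(1−p), so p = 13/23.
Similarly the goalkeeper's optimal q on stay is 10/23, and the value is -6·(10/23) + (4)·(13/23) = -8/23.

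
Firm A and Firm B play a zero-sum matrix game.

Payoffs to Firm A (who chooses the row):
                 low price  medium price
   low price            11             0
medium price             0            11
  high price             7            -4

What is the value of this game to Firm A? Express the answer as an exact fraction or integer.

11/2

Row high price is strictly dominated by row low price, so Firm A never plays it.
The remaining 2×2 game on (low price, medium price) × (low price, medium price) has no saddle point. Let Firm A play low price with probability p; indifference gives 11p = 11(1−p), so p = 1/2.
Similarly Firm B's optimal q on low price is 1/2, and the value is 11·(1/2) + (0)·(1/2) = 11/2.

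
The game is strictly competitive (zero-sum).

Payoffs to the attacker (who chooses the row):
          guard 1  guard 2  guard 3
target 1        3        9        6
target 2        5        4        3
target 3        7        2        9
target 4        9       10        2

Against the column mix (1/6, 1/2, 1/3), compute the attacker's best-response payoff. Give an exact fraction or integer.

target 1: (3)·(1/6) + (9)·(1/2) + (6)·(1/3) = 7.
target 2: (5)·(1/6) + (4)·(1/2) + (3)·(1/3) = 23/6.
target 3: (7)·(1/6) + (2)·(1/2) + (9)·(1/3) = 31/6.
target 4: (9)·(1/6) + (10)·(1/2) + (2)·(1/3) = 43/6.
The best pure response is target 4 with expected payoff 43/6.

43/6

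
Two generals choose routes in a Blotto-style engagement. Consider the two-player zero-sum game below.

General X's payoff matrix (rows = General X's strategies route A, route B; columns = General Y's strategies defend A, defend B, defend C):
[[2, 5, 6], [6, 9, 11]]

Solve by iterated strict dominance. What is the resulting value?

6

Row route A is strictly dominated by row route B (6>2, 9>5, 11>6); eliminate route A.
Column defend C is strictly dominated by defend A for General Y (6<11); eliminate defend C.
Column defend B is strictly dominated by defend A for General Y (6<9); eliminate defend B.
Only (route B, defend A) remains, with payoff 6.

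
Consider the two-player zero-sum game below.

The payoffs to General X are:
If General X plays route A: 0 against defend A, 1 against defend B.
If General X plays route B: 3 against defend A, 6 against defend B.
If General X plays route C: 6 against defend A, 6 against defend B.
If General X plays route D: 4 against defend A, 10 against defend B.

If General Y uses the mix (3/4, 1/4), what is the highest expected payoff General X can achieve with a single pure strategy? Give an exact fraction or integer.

6

route A: (0)·(3/4) + (1)·(1/4) = 1/4.
route B: (3)·(3/4) + (6)·(1/4) = 15/4.
route C: (6)·(3/4) + (6)·(1/4) = 6.
route D: (4)·(3/4) + (10)·(1/4) = 11/2.
The best pure response is route C with expected payoff 6.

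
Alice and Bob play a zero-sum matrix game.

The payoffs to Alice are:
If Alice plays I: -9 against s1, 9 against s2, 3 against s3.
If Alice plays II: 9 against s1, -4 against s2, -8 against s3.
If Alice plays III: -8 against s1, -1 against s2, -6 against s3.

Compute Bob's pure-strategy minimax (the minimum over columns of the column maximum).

The worst case (largest entry) in each column is s1: 9, s2: 9, s3: 3.
The best (smallest) of these is 3.

3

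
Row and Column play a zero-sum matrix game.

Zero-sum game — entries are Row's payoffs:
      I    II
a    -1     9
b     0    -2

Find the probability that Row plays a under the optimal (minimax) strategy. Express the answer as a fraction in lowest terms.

1/6

Row minima are -1 and -2, so Row's maximin is -1; column maxima are 0 and 9, so Column's minimax is 0. These differ, so the equilibrium is in mixed strategies.
Let Row play a with probability p. Column is indifferent when −p = 9p − 2(1−p), giving p = 1/6.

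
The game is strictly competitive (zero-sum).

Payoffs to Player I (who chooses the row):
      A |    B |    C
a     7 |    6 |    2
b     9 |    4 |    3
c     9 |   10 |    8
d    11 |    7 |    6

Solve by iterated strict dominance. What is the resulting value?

8

Row b is strictly dominated by row d (11>9, 7>4, 6>3); eliminate b.
Row a is strictly dominated by row c (9>7, 10>6, 8>2); eliminate a.
Column A is strictly dominated by C for Player II (8<9, 6<11); eliminate A.
Row d is strictly dominated by row c (10>7, 8>6); eliminate d.
Column B is strictly dominated by C for Player II (8<10); eliminate B.
Only (c, C) remains, with payoff 8.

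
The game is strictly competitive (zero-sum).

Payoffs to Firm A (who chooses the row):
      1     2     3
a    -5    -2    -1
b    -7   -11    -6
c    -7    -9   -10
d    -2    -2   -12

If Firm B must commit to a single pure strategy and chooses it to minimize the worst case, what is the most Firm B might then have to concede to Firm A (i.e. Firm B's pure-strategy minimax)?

The worst case (largest entry) in each column is 1: -2, 2: -2, 3: -1.
The best (smallest) of these is -2.

-2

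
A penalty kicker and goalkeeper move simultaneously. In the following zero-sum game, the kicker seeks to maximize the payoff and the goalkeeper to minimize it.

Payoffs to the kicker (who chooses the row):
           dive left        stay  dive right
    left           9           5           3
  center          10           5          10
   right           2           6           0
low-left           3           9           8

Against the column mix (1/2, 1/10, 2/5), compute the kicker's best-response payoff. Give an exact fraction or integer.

19/2

left: (9)·(1/2) + (5)·(1/10) + (3)·(2/5) = 31/5.
center: (10)·(1/2) + (5)·(1/10) + (10)·(2/5) = 19/2.
right: (2)·(1/2) + (6)·(1/10) + (0)·(2/5) = 8/5.
low-left: (3)·(1/2) + (9)·(1/10) + (8)·(2/5) = 28/5.
The best pure response is center with expected payoff 19/2.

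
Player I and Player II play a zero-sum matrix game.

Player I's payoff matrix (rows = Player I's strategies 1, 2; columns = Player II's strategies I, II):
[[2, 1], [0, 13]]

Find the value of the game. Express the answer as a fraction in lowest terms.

13/7

Row minima are 1 and 0, so Player I's maximin is 1; column maxima are 2 and 13, so Player II's minimax is 2. These differ, so the equilibrium is in mixed strategies.
Let Player I play 1 with probability p. Player II is indifferent when 2p = p + 13(1−p), giving p = 13/14.
Let Player II play I with probability q. Player I is indifferent when 2q + (1−q) = 13(1−q), giving q = 6/7.
The value is 2·(6/7) + (1)·(1/7) = 13/7.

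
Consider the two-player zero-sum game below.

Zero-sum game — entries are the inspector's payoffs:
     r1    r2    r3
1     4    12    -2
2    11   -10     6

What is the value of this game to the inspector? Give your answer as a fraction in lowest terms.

Column r1 is strictly dominated by r3 for the inspectee (it gives the inspector more in every row).
The remaining 2×2 game on (1, 2) × (r2, r3) has no saddle point. Let the inspector play 1 with probability p; indifference gives 12p − 10(1−p) = −2p + 6(1−p), so p = 8/15.
Similarly the inspectee's optimal q on r2 is 4/15, and the value is 12·(4/15) + (-2)·(11/15) = 26/15.

26/15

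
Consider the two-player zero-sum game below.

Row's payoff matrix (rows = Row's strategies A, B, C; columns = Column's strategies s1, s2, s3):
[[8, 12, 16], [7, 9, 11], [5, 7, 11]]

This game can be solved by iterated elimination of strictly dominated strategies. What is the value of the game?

Row C is strictly dominated by row A (8>5, 12>7, 16>11); eliminate C.
Row B is strictly dominated by row A (8>7, 12>9, 16>11); eliminate B.
Column s2 is strictly dominated by s1 for Column (8<12); eliminate s2.
Column s3 is strictly dominated by s1 for Column (8<16); eliminate s3.
Only (A, s1) remains, with payoff 8.

8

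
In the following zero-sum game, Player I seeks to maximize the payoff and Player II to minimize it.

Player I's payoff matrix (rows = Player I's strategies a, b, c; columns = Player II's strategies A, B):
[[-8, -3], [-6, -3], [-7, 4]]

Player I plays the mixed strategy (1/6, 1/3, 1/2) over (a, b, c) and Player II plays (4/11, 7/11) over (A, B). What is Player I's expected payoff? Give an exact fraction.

-13/6

Against (4/11, 7/11), each row's expected payoff is a: -53/11; b: -45/11; c: 0.
Taking the (1/6, 1/3, 1/2)-weighted average: (1/6)·(-53/11) + (1/3)·(-45/11) + (1/2)·(0) = -13/6.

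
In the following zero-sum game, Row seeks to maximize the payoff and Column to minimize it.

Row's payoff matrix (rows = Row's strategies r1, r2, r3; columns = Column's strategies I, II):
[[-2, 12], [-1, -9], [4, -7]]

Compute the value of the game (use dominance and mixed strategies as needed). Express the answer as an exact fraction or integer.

34/25

Row r2 is strictly dominated by row r3, so Row never plays it.
The remaining 2×2 game on (r1, r3) × (I, II) has no saddle point. Let Row play r1 with probability p; indifference gives −2p + 4(1−p) = 12p − 7(1−p), so p = 11/25.
Similarly Column's optimal q on I is 19/25, and the value is -2·(19/25) + (12)·(6/25) = 34/25.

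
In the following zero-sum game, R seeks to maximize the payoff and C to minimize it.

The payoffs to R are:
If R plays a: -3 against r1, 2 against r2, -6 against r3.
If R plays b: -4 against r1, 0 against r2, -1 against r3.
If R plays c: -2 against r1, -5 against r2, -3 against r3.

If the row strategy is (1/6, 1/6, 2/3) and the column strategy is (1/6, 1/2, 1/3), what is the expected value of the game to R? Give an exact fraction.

-107/36

Against (1/6, 1/2, 1/3), each row's expected payoff is a: -3/2; b: -1; c: -23/6.
Taking the (1/6, 1/6, 2/3)-weighted average: (1/6)·(-3/2) + (1/6)·(-1) + (2/3)·(-23/6) = -107/36.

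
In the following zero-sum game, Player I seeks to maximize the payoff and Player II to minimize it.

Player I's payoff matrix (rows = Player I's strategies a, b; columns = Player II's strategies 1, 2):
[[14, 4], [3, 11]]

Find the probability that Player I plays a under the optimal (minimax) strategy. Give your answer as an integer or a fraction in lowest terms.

Row minima are 4 and 3, so Player I's maximin is 4; column maxima are 14 and 11, so Player II's minimax is 11. These differ, so the equilibrium is in mixed strategies.
Let Player I play a with probability p. Player II is indifferent when 14p + 3(1−p) = 4p + 11(1−p), giving p = 4/9.

4/9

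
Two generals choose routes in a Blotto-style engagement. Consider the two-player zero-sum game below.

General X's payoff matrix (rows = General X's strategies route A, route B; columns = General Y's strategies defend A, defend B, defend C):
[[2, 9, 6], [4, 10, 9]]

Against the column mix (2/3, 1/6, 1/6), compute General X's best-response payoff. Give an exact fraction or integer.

35/6

route A: (2)·(2/3) + (9)·(1/6) + (6)·(1/6) = 23/6.
route B: (4)·(2/3) + (10)·(1/6) + (9)·(1/6) = 35/6.
The best pure response is route B with expected payoff 35/6.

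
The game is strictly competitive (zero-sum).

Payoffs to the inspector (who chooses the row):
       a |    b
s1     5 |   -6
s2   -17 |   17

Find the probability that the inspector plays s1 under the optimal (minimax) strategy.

Row minima are -6 and -17, so the inspector's maximin is -6; column maxima are 5 and 17, so the inspectee's minimax is 5. These differ, so the equilibrium is in mixed strategies.
Let the inspector play s1 with probability p. The inspectee is indifferent when 5p − 17(1−p) = −6p + 17(1−p), giving p = 34/45.

34/45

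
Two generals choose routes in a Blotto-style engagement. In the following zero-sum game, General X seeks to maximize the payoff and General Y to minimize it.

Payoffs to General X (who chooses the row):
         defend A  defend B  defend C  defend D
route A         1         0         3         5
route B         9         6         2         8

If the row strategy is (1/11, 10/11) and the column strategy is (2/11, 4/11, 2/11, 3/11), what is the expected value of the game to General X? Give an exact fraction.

Against (2/11, 4/11, 2/11, 3/11), each row's expected payoff is route A: 23/11; route B: 70/11.
Taking the (1/11, 10/11)-weighted average: (1/11)·(23/11) + (10/11)·(70/11) = 723/121.

723/121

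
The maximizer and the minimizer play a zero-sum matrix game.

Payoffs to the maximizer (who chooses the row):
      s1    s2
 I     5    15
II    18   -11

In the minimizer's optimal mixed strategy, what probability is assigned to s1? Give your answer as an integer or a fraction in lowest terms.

2/3

Row minima are 5 and -11, so the maximizer's maximin is 5; column maxima are 18 and 15, so the minimizer's minimax is 15. These differ, so the equilibrium is in mixed strategies.
Let the minimizer play s1 with probability q. The maximizer is indifferent when 5q + 15(1−q) = 18q − 11(1−q), giving q = 2/3.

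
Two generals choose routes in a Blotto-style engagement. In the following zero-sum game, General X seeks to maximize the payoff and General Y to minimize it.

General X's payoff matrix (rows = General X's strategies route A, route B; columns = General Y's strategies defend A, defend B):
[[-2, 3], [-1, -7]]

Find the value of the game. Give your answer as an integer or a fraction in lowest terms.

Row minima are -2 and -7, so General X's maximin is -2; column maxima are -1 and 3, so General Y's minimax is -1. These differ, so the equilibrium is in mixed strategies.
Let General X play route A with probability p. General Y is indifferent when −2p − (1−p) = 3p − 7(1−p), giving p = 6/11.
Let General Y play defend A with probability q. General X is indifferent when −2q + 3(1−q) = −q − 7(1−q), giving q = 10/11.
The value is -2·(10/11) + (3)·(1/11) = -17/11.

-17/11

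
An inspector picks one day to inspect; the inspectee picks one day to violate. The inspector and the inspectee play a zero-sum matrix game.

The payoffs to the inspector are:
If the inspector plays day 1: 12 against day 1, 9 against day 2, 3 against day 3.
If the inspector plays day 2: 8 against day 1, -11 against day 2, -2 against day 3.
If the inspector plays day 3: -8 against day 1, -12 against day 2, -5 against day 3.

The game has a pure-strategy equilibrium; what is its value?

3

Row minima: 3, -11, -12 → the inspector's maximin is 3.
Column maxima: 12, 9, 3 → the inspectee's minimax is 3.
They coincide at (day 1, day 3), so the value is 3.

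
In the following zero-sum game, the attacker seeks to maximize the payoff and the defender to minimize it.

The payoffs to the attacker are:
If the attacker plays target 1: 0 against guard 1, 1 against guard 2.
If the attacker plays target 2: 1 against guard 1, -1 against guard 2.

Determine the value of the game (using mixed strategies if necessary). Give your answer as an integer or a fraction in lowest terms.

1/3

Row minima are 0 and -1, so the attacker's maximin is 0; column maxima are 1 and 1, so the defender's minimax is 1. These differ, so the equilibrium is in mixed strategies.
Let the attacker play target 1 with probability p. The defender is indifferent when (1−p) = p − (1−p), giving p = 2/3.
Let the defender play guard 1 with probability q. The attacker is indifferent when (1−q) = q − (1−q), giving q = 2/3.
The value is 0·(2/3) + (1)·(1/3) = 1/3.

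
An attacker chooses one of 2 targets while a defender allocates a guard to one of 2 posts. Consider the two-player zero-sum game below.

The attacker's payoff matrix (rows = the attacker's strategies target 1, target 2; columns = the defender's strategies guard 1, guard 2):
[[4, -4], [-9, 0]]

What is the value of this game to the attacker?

-36/17

Row minima are -4 and -9, so the attacker's maximin is -4; column maxima are 4 and 0, so the defender's minimax is 0. These differ, so the equilibrium is in mixed strategies.
Let the attacker play target 1 with probability p. The defender is indifferent when 4p − 9(1−p) = −4p, giving p = 9/17.
Let the defender play guard 1 with probability q. The attacker is indifferent when 4q − 4(1−q) = −9q, giving q = 4/17.
The value is 4·(4/17) + (-4)·(13/17) = -36/17.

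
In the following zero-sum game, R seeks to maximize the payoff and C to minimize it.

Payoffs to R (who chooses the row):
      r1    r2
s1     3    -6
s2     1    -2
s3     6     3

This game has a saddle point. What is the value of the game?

Row minima: -6, -2, 3 → R's maximin is 3.
Column maxima: 6, 3 → C's minimax is 3.
They coincide at (s3, r2), so the value is 3.

3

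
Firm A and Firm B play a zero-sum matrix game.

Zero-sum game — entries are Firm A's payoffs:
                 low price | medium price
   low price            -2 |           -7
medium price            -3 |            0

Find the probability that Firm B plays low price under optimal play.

Row minima are -7 and -3, so Firm A's maximin is -3; column maxima are -2 and 0, so Firm B's minimax is -2. These differ, so the equilibrium is in mixed strategies.
Let Firm B play low price with probability q. Firm A is indifferent when −2q − 7(1−q) = −3q, giving q = 7/8.

7/8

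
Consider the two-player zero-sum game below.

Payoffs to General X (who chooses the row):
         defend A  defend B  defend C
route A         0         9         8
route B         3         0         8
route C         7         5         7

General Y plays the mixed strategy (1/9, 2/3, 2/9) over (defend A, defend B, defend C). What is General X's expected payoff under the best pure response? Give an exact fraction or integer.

70/9

route A: (0)·(1/9) + (9)·(2/3) + (8)·(2/9) = 70/9.
route B: (3)·(1/9) + (0)·(2/3) + (8)·(2/9) = 19/9.
route C: (7)·(1/9) + (5)·(2/3) + (7)·(2/9) = 17/3.
The best pure response is route A with expected payoff 70/9.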